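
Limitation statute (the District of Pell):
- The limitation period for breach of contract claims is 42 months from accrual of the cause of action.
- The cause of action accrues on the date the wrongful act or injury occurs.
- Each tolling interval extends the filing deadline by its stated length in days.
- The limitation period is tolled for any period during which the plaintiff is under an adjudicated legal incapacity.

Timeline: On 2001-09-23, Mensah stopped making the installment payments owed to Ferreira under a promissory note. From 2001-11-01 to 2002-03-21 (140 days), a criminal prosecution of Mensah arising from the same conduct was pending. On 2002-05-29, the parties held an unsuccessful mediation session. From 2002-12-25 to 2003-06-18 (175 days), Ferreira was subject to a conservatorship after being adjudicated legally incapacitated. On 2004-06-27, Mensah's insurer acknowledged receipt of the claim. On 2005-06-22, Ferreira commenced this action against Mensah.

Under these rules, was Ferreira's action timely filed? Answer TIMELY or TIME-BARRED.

TIMELY

The limitation period began to run on 2001-09-23.
42 months from 2001-09-23 is 2005-03-23.
The period was tolled for 175 days by the plaintiff's legal incapacity (2002-12-25 to 2003-06-18), pushing the deadline to 2005-09-14.
Although a criminal prosecution ran from 2001-11-01 to 2002-03-21, the stated rules do not make that a tolling event, so it is disregarded.
The other events in the timeline have no effect on the limitation period under the stated rules.
Filing on 2005-06-22 beat the 2005-09-14 deadline — the action is timely.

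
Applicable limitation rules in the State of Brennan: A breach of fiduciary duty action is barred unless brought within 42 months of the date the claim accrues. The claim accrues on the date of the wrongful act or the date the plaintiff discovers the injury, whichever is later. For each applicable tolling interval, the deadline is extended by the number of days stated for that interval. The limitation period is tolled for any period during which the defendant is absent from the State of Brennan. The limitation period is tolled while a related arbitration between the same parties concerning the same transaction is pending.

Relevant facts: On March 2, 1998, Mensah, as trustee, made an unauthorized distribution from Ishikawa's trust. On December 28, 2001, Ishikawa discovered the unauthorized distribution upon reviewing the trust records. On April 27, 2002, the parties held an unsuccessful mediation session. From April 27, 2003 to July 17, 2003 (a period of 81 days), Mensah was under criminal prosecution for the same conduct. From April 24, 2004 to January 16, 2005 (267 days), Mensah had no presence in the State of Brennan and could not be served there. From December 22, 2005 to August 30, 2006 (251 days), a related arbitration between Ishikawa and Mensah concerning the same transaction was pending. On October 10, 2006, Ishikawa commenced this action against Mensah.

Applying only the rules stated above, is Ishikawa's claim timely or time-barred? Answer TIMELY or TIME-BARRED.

TIMELY

The claim accrued on December 28, 2001 — the later of the March 2, 1998 act and the December 28, 2001 discovery.
Adding the 42 months base period to December 28, 2001 gives a deadline of June 28, 2005, before any tolling.
The defendant's absence from the jurisdiction from April 24, 2004 to January 16, 2005 tolled the period for 267 days, extending the deadline to March 22, 2006.
The period was tolled for 251 days by the pending related arbitration (December 22, 2005 to August 30, 2006), pushing the deadline to November 28, 2006.
The pending criminal prosecution from April 27, 2003 to July 17, 2003 does not toll the period, because no stated rule makes a criminal prosecution a tolling event.
None of the other events listed affects the running of the period under the stated rules.
Filing on October 10, 2006 beat the November 28, 2006 deadline — the action is timely.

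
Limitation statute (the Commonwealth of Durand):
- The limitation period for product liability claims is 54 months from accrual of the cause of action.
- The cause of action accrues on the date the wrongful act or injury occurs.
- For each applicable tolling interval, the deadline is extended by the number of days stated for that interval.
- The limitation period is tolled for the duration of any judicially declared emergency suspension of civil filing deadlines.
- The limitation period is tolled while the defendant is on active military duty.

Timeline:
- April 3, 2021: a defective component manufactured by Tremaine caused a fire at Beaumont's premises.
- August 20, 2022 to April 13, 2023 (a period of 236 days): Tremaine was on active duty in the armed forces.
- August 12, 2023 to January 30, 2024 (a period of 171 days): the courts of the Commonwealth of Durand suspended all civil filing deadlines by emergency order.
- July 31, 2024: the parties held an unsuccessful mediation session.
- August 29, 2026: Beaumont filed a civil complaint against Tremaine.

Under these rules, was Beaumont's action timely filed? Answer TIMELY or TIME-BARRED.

The claim accrued on April 3, 2021, when the wrongful act occurred.
The untolled deadline — 54 months after April 3, 2021 — is October 3, 2025.
Because the defendant's active military service ran from August 20, 2022 to April 13, 2023, the deadline is extended by 236 days to May 27, 2026.
Because the emergency suspension of filing deadlines ran from August 12, 2023 to January 30, 2024, the deadline is extended by 171 days to November 14, 2026.
None of the other events listed affects the running of the period under the stated rules.
Filing on August 29, 2026 beat the November 14, 2026 deadline — the action is timely.

TIMELY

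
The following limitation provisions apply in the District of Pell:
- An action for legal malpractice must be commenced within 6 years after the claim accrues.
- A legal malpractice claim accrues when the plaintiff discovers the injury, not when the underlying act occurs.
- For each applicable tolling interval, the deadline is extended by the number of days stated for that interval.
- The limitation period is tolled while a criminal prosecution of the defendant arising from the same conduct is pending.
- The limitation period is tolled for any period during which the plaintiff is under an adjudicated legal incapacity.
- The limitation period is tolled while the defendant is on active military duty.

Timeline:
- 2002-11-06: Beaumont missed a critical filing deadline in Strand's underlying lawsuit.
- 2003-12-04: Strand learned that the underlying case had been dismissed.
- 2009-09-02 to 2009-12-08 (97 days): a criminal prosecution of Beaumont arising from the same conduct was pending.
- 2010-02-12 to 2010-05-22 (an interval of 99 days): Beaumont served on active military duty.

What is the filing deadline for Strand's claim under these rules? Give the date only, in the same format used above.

The claim did not accrue until Strand discovered the injury on 2003-12-04; the 2002-11-06 act date does not start the clock under the stated rule.
6 years from 2003-12-04 is 2009-12-04.
The period was tolled for 97 days by the pending criminal prosecution (2009-09-02 to 2009-12-08), pushing the deadline to 2010-03-11.
Because the defendant's active military service ran from 2010-02-12 to 2010-05-22, the deadline is extended by 99 days to 2010-06-18.

2010-06-18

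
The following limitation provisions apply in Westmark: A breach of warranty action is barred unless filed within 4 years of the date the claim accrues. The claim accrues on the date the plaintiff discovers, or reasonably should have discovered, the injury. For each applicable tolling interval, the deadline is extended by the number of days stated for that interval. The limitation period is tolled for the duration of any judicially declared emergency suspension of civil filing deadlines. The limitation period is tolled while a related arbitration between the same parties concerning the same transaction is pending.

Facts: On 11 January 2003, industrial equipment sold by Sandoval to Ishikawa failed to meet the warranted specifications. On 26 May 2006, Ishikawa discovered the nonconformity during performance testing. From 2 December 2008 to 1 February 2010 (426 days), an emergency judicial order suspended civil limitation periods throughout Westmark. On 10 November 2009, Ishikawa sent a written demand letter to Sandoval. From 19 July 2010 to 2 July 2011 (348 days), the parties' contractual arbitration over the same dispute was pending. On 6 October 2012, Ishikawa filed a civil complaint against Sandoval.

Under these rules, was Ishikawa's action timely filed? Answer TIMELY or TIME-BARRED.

Accrual is tied to discovery, so the period began on 26 May 2006 rather than on 11 January 2003 when the act occurred.
4 years from 26 May 2006 is 26 May 2010.
Because the emergency suspension of filing deadlines ran from 2 December 2008 to 1 February 2010, the deadline is extended by 426 days to 26 July 2011.
The period was tolled for 348 days by the pending related arbitration (19 July 2010 to 2 July 2011), pushing the deadline to 8 July 2012.
None of the other events listed affects the running of the period under the stated rules.
Ishikawa filed on 6 October 2012, after the 8 July 2012 deadline, so the action is time-barred.

TIME-BARRED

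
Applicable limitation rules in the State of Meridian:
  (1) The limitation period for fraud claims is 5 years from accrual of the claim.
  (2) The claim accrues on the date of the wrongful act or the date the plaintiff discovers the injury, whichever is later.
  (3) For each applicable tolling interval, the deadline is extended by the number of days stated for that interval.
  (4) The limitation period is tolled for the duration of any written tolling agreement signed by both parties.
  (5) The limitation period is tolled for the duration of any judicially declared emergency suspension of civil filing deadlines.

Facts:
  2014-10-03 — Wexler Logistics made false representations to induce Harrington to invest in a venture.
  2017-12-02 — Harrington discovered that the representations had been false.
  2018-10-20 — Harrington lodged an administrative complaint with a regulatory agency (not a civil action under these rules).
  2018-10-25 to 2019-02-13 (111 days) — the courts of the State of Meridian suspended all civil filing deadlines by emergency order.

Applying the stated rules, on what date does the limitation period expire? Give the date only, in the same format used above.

2023-03-23

The claim accrued on 2017-12-02 — the later of the 2014-10-03 act and the 2017-12-02 discovery.
The untolled deadline — 5 years after 2017-12-02 — is 2022-12-02.
Because the emergency suspension of filing deadlines ran from 2018-10-25 to 2019-02-13, the deadline is extended by 111 days to 2023-03-23.
The other events in the timeline have no effect on the limitation period under the stated rules.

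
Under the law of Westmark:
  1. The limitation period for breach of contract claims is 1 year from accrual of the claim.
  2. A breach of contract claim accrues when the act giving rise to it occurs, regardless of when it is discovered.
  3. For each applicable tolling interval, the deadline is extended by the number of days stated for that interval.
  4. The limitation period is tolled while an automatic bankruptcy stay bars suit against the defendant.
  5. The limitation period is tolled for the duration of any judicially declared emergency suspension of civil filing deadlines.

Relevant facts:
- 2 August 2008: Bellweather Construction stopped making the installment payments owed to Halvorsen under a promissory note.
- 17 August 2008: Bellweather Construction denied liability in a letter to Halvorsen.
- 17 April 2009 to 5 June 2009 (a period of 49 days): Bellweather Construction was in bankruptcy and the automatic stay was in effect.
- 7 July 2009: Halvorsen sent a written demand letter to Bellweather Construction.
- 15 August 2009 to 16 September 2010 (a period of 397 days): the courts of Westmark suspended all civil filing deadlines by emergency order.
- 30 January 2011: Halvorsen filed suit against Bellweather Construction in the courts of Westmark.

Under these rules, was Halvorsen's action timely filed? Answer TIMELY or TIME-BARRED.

TIME-BARRED

The claim accrued on 2 August 2008, the date of the act.
Adding the 1 year base period to 2 August 2008 gives a deadline of 2 August 2009, before any tolling.
The automatic bankruptcy stay from 17 April 2009 to 5 June 2009 tolled the period for 49 days, extending the deadline to 20 September 2009.
The period was tolled for 397 days by the emergency suspension of filing deadlines (15 August 2009 to 16 September 2010), pushing the deadline to 22 October 2010.
None of the other events listed affects the running of the period under the stated rules.
The 30 January 2011 filing falls after the 22 October 2010 deadline; the claim is time-barred.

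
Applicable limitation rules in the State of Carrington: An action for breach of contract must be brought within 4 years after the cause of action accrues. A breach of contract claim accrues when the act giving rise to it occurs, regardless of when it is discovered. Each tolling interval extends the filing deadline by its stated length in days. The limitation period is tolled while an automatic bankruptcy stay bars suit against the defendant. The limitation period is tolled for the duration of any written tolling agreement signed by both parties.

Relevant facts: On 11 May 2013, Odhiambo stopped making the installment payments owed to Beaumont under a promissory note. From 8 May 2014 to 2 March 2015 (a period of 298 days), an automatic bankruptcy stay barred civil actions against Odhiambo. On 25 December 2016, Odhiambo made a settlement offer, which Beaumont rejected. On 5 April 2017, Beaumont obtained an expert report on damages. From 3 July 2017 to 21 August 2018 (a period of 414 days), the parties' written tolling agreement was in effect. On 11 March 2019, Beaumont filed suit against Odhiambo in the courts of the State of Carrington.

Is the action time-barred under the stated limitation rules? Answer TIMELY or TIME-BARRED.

TIMELY

The limitation period began to run on 11 May 2013.
Adding the 4 years base period to 11 May 2013 gives a deadline of 11 May 2017, before any tolling.
The automatic bankruptcy stay from 8 May 2014 to 2 March 2015 tolled the period for 298 days, extending the deadline to 5 March 2018.
The written tolling agreement from 3 July 2017 to 21 August 2018 tolled the period for 414 days, extending the deadline to 23 April 2019.
Nothing else in the chronology tolls or restarts the period.
Beaumont filed on 11 March 2019, before the 23 April 2019 deadline, so the action is timely.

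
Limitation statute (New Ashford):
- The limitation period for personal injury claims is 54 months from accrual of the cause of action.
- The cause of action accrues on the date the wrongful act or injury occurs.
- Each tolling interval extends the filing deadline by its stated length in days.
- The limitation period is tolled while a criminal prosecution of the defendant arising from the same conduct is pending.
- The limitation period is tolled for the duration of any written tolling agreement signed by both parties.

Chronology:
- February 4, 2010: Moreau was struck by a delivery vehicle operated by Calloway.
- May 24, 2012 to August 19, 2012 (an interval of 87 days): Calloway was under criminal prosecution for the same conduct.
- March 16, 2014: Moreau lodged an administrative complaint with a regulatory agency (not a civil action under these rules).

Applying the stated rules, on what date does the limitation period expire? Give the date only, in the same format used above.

October 30, 2014

The cause of action accrued on February 4, 2010, the date of the act.
The untolled deadline — 54 months after February 4, 2010 — is August 4, 2014.
Because the pending criminal prosecution ran from May 24, 2012 to August 19, 2012, the deadline is extended by 87 days to October 30, 2014.
None of the other events listed affects the running of the period under the stated rules.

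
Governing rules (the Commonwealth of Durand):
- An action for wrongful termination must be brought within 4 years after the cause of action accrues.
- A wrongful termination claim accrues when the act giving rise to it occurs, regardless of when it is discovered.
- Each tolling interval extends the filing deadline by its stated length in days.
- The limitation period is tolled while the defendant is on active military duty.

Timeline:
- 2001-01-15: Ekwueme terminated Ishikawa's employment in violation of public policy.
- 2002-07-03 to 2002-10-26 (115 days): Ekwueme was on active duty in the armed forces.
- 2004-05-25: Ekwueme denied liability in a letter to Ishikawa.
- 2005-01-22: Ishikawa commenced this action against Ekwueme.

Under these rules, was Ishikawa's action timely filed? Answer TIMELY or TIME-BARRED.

TIMELY

The cause of action accrued on 2001-01-15, the date of the act.
The untolled deadline — 4 years after 2001-01-15 — is 2005-01-15.
The period was tolled for 115 days by the defendant's active military service (2002-07-03 to 2002-10-26), pushing the deadline to 2005-05-10.
Nothing else in the chronology tolls or restarts the period.
The 2005-01-22 filing precedes the 2005-05-10 deadline; the claim is timely.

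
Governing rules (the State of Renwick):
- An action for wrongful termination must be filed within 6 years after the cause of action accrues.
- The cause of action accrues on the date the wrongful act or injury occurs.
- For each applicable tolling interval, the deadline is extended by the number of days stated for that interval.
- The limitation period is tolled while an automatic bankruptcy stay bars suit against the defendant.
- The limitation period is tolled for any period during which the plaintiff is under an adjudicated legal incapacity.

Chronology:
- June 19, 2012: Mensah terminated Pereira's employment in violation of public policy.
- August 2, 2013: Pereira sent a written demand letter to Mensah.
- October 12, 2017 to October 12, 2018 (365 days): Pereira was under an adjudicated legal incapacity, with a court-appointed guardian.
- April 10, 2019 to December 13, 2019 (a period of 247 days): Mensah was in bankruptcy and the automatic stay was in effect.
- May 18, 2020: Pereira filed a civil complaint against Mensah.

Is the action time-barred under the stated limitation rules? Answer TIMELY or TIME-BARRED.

The limitation period began to run on June 19, 2012.
The untolled deadline — 6 years after June 19, 2012 — is June 19, 2018.
The period was tolled for 365 days by the plaintiff's legal incapacity (October 12, 2017 to October 12, 2018), pushing the deadline to June 19, 2019.
The period was tolled for 247 days by the automatic bankruptcy stay (April 10, 2019 to December 13, 2019), pushing the deadline to February 21, 2020.
The other events in the timeline have no effect on the limitation period under the stated rules.
Filing on May 18, 2020 missed the February 21, 2020 deadline — the action is time-barred.

TIME-BARRED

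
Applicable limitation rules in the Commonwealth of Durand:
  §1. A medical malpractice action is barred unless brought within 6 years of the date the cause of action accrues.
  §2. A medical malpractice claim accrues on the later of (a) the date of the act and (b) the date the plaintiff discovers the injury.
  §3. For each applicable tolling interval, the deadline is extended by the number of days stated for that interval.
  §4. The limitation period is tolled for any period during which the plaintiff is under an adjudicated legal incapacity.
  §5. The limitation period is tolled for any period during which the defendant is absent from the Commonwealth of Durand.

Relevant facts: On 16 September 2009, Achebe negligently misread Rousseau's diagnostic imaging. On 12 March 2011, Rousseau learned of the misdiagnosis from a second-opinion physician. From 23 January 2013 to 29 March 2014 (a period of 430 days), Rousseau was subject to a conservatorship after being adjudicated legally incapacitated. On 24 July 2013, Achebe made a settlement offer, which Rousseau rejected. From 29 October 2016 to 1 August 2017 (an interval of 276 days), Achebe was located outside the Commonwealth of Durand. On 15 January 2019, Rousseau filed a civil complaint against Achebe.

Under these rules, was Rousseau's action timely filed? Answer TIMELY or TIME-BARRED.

TIMELY

Taking the later of the act (16 September 2009) and discovery (12 March 2011), the claim accrued on 12 March 2011.
6 years from 12 March 2011 is 12 March 2017.
The plaintiff's legal incapacity from 23 January 2013 to 29 March 2014 tolled the period for 430 days, extending the deadline to 16 May 2018.
Because the defendant's absence from the jurisdiction ran from 29 October 2016 to 1 August 2017, the deadline is extended by 276 days to 16 February 2019.
The other events in the timeline have no effect on the limitation period under the stated rules.
The 15 January 2019 filing precedes the 16 February 2019 deadline; the claim is timely.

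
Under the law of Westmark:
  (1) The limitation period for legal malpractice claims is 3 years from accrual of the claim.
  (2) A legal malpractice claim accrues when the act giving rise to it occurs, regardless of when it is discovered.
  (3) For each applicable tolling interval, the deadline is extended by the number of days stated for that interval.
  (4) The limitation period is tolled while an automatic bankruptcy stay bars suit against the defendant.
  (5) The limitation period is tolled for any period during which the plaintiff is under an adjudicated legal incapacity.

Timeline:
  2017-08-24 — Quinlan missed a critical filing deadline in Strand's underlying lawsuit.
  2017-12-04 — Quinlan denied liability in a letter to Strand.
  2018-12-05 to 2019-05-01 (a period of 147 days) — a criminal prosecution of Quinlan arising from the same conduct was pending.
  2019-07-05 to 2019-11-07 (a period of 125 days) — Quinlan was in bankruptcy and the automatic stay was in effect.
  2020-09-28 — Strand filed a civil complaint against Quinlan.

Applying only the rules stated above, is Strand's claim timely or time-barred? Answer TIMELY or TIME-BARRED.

The claim accrued on 2017-08-24, when the wrongful act occurred.
The untolled deadline — 3 years after 2017-08-24 — is 2020-08-24.
The period was tolled for 125 days by the automatic bankruptcy stay (2019-07-05 to 2019-11-07), pushing the deadline to 2020-12-27.
Although a criminal prosecution ran from 2018-12-05 to 2019-05-01, the stated rules do not make that a tolling event, so it is disregarded.
The other events in the timeline have no effect on the limitation period under the stated rules.
The 2020-09-28 filing precedes the 2020-12-27 deadline; the claim is timely.

TIMELY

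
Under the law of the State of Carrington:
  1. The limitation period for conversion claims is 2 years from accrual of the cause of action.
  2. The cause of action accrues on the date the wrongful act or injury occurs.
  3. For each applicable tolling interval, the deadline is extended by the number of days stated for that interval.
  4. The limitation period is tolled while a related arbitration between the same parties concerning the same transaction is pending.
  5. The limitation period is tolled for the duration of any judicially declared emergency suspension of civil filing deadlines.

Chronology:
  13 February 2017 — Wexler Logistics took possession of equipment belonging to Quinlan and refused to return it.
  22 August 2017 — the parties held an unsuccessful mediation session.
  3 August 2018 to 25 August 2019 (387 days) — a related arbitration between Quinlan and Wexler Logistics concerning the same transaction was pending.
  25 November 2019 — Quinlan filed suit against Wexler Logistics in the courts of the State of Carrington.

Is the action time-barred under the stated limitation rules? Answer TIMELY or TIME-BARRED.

The claim accrued on 13 February 2017, when the wrongful act occurred.
2 years from 13 February 2017 is 13 February 2019.
The pending related arbitration from 3 August 2018 to 25 August 2019 tolled the period for 387 days, extending the deadline to 6 March 2020.
Nothing else in the chronology tolls or restarts the period.
The 25 November 2019 filing precedes the 6 March 2020 deadline; the claim is timely.

TIMELY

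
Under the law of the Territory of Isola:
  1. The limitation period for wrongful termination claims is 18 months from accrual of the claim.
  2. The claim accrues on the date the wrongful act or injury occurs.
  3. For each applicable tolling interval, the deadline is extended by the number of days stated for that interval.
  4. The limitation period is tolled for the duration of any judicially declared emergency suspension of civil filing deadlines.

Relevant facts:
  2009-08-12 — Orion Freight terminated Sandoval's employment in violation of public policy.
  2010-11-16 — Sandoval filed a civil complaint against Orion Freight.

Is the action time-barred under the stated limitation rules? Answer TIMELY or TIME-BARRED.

TIMELY

The claim accrued on 2009-08-12, the date of the act.
18 months from 2009-08-12 is 2011-02-12.
Sandoval filed on 2010-11-16, before the 2011-02-12 deadline, so the action is timely.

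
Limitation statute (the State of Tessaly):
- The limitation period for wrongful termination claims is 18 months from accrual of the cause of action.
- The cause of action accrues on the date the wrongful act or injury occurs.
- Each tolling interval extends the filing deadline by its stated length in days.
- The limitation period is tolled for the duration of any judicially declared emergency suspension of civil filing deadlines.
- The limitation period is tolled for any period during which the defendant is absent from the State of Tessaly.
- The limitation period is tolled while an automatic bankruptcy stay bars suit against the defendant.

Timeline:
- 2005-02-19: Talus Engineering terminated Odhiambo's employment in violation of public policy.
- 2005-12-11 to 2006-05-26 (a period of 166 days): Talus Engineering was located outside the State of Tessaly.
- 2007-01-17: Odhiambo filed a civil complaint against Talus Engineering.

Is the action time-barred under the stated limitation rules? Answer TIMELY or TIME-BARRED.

The claim accrued on 2005-02-19, when the wrongful act occurred.
18 months from 2005-02-19 is 2006-08-19.
The defendant's absence from the jurisdiction from 2005-12-11 to 2006-05-26 tolled the period for 166 days, extending the deadline to 2007-02-01.
Filing on 2007-01-17 beat the 2007-02-01 deadline — the action is timely.

TIMELY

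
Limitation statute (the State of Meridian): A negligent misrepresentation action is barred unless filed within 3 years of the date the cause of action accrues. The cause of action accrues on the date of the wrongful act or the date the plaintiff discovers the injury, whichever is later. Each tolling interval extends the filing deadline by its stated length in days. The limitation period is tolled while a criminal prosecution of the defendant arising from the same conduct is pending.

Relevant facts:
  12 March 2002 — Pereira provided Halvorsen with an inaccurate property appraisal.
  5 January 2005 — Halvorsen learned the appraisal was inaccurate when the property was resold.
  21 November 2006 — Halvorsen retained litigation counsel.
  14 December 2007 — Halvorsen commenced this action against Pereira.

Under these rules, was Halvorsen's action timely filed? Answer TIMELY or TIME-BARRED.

TIMELY

The claim accrued on 5 January 2005 — the later of the 12 March 2002 act and the 5 January 2005 discovery.
3 years from 5 January 2005 is 5 January 2008.
The other events in the timeline have no effect on the limitation period under the stated rules.
Filing on 14 December 2007 beat the 5 January 2008 deadline — the action is timely.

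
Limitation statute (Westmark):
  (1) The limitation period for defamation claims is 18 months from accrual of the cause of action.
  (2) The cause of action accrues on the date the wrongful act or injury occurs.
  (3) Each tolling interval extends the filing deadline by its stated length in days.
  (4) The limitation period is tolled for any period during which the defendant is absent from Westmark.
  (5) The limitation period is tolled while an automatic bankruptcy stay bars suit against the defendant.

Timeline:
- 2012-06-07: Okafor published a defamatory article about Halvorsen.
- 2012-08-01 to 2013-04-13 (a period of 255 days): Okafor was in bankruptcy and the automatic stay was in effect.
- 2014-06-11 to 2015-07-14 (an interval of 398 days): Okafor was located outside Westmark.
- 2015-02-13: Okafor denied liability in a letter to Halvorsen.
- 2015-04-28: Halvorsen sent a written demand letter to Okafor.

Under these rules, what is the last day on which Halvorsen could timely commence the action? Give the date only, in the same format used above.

The limitation period began to run on 2012-06-07.
The untolled deadline — 18 months after 2012-06-07 — is 2013-12-07.
The automatic bankruptcy stay from 2012-08-01 to 2013-04-13 tolled the period for 255 days, extending the deadline to 2014-08-19.
The defendant's absence from the jurisdiction from 2014-06-11 to 2015-07-14 tolled the period for 398 days, extending the deadline to 2015-09-21.
Nothing else in the chronology tolls or restarts the period.

2015-09-21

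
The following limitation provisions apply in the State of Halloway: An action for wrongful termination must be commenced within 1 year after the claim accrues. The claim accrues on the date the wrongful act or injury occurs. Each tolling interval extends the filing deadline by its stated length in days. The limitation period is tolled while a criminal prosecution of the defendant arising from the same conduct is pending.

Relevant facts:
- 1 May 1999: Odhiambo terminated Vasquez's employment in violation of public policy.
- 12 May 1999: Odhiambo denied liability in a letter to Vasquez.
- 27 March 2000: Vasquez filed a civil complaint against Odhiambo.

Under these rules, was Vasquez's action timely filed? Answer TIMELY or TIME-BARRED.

TIMELY

The claim accrued on 1 May 1999, the date of the act.
1 year from 1 May 1999 is 1 May 2000.
Nothing else in the chronology tolls or restarts the period.
The 27 March 2000 filing precedes the 1 May 2000 deadline; the claim is timely.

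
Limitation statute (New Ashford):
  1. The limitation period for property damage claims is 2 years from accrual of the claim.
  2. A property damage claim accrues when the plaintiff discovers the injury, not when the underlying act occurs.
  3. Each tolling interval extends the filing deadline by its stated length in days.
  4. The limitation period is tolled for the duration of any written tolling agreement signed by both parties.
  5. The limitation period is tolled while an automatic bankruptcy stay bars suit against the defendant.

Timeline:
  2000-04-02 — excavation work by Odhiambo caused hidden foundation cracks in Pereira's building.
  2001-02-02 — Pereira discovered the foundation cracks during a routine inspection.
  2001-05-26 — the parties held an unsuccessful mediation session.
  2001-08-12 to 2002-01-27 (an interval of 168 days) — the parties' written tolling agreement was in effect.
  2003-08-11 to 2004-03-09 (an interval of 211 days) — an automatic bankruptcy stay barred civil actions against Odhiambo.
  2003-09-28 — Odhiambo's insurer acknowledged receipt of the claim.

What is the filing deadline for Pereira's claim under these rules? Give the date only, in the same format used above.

Under the discovery rule, the claim accrued on 2001-02-02, when Pereira discovered the injury — not on the 2000-04-02 date of the underlying act.
The untolled deadline — 2 years after 2001-02-02 — is 2003-02-02.
The written tolling agreement from 2001-08-12 to 2002-01-27 tolled the period for 168 days, extending the deadline to 2003-07-20.
The automatic bankruptcy stay from 2003-08-11 to 2004-03-09 began after the period had already run on 2003-07-20, so it has no tolling effect.
None of the other events listed affects the running of the period under the stated rules.

2003-07-20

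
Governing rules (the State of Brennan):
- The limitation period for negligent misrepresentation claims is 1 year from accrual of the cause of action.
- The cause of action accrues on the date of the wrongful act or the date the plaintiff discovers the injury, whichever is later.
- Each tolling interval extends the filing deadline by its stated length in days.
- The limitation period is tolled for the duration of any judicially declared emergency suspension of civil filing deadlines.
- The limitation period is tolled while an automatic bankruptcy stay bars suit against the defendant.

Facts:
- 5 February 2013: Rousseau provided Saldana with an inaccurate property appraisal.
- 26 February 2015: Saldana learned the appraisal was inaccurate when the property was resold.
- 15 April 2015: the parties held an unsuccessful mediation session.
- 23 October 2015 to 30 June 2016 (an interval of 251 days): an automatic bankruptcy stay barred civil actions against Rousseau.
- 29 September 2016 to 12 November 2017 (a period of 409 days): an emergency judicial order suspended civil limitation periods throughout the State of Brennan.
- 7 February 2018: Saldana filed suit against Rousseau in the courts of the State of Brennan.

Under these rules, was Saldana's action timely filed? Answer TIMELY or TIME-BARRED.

Because discovery on 26 February 2015 post-dates the 5 February 2013 act, accrual under the later-of rule falls on 26 February 2015.
1 year from 26 February 2015 is 26 February 2016.
The period was tolled for 251 days by the automatic bankruptcy stay (23 October 2015 to 30 June 2016), pushing the deadline to 3 November 2016.
The emergency suspension of filing deadlines from 29 September 2016 to 12 November 2017 tolled the period for 409 days, extending the deadline to 17 December 2017.
The other events in the timeline have no effect on the limitation period under the stated rules.
The 7 February 2018 filing falls after the 17 December 2017 deadline; the claim is time-barred.

TIME-BARRED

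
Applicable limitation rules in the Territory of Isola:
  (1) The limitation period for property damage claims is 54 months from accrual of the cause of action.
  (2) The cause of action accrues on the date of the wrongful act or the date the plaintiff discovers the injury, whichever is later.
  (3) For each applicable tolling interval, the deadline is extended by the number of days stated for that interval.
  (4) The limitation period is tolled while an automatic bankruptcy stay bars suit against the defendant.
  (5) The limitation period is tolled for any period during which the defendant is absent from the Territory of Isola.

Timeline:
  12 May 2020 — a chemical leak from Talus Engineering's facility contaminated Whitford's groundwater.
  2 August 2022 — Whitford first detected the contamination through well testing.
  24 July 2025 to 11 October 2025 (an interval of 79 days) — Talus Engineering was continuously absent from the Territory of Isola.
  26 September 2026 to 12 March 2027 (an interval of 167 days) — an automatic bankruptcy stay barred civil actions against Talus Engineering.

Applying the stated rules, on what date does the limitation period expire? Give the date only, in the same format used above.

The claim accrued on 2 August 2022 — the later of the 12 May 2020 act and the 2 August 2022 discovery.
54 months from 2 August 2022 is 2 February 2027.
The period was tolled for 79 days by the defendant's absence from the jurisdiction (24 July 2025 to 11 October 2025), pushing the deadline to 22 April 2027.
The automatic bankruptcy stay from 26 September 2026 to 12 March 2027 tolled the period for 167 days, extending the deadline to 6 October 2027.

6 October 2027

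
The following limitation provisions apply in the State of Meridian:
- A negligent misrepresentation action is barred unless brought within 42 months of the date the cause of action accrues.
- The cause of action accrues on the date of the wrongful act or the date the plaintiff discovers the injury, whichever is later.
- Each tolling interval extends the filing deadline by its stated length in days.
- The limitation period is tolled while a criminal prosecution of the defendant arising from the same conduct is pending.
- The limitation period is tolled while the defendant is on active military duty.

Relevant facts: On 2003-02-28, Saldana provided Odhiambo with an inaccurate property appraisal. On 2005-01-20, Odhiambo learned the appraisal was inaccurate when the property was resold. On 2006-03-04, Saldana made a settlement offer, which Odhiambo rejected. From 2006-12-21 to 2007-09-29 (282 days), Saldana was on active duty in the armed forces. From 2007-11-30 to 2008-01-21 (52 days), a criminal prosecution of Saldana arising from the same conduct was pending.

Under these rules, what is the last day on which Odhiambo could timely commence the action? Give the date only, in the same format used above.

Taking the later of the act (2003-02-28) and discovery (2005-01-20), the claim accrued on 2005-01-20.
The untolled deadline — 42 months after 2005-01-20 — is 2008-07-20.
Because the defendant's active military service ran from 2006-12-21 to 2007-09-29, the deadline is extended by 282 days to 2009-04-28.
The period was tolled for 52 days by the pending criminal prosecution (2007-11-30 to 2008-01-21), pushing the deadline to 2009-06-19.
Nothing else in the chronology tolls or restarts the period.

2009-06-19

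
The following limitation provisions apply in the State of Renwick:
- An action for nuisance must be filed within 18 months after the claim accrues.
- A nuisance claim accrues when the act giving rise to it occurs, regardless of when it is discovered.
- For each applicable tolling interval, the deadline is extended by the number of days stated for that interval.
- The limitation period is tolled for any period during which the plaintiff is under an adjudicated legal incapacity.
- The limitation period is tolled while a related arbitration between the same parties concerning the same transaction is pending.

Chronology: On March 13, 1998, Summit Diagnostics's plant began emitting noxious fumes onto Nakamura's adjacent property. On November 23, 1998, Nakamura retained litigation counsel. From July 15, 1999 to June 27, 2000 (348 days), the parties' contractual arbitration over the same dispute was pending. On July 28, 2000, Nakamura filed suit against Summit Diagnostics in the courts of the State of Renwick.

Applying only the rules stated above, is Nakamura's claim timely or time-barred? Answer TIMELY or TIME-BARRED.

TIMELY

The limitation period began to run on March 13, 1998.
The untolled deadline — 18 months after March 13, 1998 — is September 13, 1999.
Because the pending related arbitration ran from July 15, 1999 to June 27, 2000, the deadline is extended by 348 days to August 26, 2000.
Nothing else in the chronology tolls or restarts the period.
The July 28, 2000 filing precedes the August 26, 2000 deadline; the claim is timely.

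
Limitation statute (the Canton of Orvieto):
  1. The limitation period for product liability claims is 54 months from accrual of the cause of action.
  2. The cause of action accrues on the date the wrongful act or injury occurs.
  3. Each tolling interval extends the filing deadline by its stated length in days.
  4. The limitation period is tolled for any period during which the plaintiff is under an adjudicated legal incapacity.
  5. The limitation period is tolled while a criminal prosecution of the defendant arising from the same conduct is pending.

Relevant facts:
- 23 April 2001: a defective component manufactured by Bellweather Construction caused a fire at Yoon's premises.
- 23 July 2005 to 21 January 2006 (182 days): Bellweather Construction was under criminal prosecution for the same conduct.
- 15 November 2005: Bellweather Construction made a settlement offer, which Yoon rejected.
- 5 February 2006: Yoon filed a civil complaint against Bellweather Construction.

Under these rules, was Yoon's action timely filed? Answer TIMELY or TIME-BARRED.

TIMELY

The claim accrued on 23 April 2001, when the wrongful act occurred.
54 months from 23 April 2001 is 23 October 2005.
The period was tolled for 182 days by the pending criminal prosecution (23 July 2005 to 21 January 2006), pushing the deadline to 23 April 2006.
The other events in the timeline have no effect on the limitation period under the stated rules.
Yoon filed on 5 February 2006, before the 23 April 2006 deadline, so the action is timely.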